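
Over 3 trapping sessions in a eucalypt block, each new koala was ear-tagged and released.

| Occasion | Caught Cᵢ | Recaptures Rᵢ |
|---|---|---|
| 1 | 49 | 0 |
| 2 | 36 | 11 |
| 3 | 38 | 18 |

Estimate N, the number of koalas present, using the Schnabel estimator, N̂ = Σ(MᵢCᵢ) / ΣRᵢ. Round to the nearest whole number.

Marked at large before each occasion: Mᵢ = Σⱼ<ᵢ (Cⱼ − Rⱼ) → M1=0, M2=49, M3=74
Σ MᵢCᵢ = 0·49 + 49·36 + 74·38 = 0 + 1764 + 2812 = 4576
Σ Rᵢ = 0 + 11 + 18 = 29
N̂ = 4576 / 29 ≈ 157.8 → 158

N ≈ 158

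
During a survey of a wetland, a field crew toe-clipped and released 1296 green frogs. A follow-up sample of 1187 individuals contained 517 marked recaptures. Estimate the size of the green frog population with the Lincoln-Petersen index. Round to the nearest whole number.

N = (1296 × 1187) / 517 = 1538352 / 517 ≈ 2975.5 → 2976

N ≈ 2976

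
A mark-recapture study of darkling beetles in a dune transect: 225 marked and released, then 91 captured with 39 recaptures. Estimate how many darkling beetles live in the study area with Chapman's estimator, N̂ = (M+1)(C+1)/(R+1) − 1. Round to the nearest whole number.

N ≈ 519

N̂ = (225+1)(91+1)/(39+1) − 1 = 226·92/40 − 1
= 20792/40 − 1 ≈ 519.8 − 1 ≈ 518.8 → 519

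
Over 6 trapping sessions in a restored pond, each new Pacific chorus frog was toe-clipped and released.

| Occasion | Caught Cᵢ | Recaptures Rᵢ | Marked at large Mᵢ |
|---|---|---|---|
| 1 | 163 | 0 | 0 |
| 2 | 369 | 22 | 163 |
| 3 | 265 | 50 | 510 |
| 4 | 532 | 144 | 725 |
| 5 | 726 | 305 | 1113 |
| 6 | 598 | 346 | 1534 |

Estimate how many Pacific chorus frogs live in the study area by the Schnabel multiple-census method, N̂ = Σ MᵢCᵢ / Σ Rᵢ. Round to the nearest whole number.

N ≈ 2660

Σ MᵢCᵢ = 0·163 + 163·369 + 510·265 + 725·532 + 1113·726 + 1534·598 = 0 + 60147 + 135150 + 385700 + 808038 + 917332 = 2306367
Σ Rᵢ = 0 + 22 + 50 + 144 + 305 + 346 = 867
N̂ = 2306367 / 867 ≈ 2660.2 → 2660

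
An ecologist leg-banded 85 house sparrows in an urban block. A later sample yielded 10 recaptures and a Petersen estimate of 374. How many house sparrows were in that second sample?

From N = M·C/R: C = N·R / M = 374·10 / 85 = 3740 / 85 = 44.

C = 44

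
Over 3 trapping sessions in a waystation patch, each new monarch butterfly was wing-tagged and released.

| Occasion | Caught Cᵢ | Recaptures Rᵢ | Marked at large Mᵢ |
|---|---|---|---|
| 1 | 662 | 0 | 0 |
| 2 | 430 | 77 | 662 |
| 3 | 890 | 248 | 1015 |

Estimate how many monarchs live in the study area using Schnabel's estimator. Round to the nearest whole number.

N ≈ 3655

Σ MᵢCᵢ = 0·662 + 662·430 + 1015·890 = 0 + 284660 + 903350 = 1188010
Σ Rᵢ = 0 + 77 + 248 = 325
N̂ = 1188010 / 325 ≈ 3655.4 → 3655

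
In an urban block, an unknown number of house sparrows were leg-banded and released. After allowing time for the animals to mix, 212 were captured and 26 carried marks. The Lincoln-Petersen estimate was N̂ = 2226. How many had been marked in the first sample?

From N = M·C/R: M = N·R / C = 2226·26 / 212 = 57876 / 212 = 273.

M = 273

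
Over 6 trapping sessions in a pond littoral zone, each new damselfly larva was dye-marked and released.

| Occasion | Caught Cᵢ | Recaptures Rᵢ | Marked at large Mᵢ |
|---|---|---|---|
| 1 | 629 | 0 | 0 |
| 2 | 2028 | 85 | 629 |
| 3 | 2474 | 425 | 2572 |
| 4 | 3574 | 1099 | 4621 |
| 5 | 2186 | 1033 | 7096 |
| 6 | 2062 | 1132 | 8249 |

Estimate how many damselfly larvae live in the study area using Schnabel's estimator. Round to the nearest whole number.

N ≈ 15,017

Σ MᵢCᵢ = 0·629 + 629·2028 + 2572·2474 + 4621·3574 + 7096·2186 + 8249·2062 = 0 + 1275612 + 6363128 + 16515454 + 15511856 + 17009438 = 56675488
Σ Rᵢ = 0 + 85 + 425 + 1099 + 1033 + 1132 = 3774
N̂ = 56675488 / 3774 ≈ 15017.4 → 15017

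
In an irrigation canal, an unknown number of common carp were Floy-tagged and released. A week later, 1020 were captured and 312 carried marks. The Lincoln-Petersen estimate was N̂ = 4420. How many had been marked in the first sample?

M = 1352

From N = M·C/R: M = N·R / C = 4420·312 / 1020 = 1379040 / 1020 = 1352.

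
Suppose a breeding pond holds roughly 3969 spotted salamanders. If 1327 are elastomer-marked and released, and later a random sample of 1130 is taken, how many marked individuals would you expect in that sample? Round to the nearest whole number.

expected recaptures ≈ 378

The marked fraction of the population is 1327/3969, so in a sample of 1130 expect C·(M/N) marked.
E[R] = 1327 × 1130 / 3969 = 1499510 / 3969 ≈ 377.8 → 378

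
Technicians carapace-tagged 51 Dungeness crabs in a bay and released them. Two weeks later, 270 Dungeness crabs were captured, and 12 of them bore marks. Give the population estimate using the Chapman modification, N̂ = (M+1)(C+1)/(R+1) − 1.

N = 1083

N̂ = (51+1)(270+1)/(12+1) − 1 = 52·271/13 − 1
= 14092/13 − 1 = 1084 − 1 = 1083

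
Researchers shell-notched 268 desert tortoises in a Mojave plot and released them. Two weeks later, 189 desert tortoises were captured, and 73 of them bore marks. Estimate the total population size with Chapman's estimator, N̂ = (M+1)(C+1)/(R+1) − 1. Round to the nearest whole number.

N ≈ 690

N̂ = (268+1)(189+1)/(73+1) − 1 = 269·190/74 − 1
= 51110/74 − 1 ≈ 690.7 − 1 ≈ 689.7 → 690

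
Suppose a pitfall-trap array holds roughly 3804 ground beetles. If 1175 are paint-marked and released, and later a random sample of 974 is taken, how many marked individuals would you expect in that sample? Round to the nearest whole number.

The marked fraction of the population is 1175/3804, so in a sample of 974 expect C·(M/N) marked.
E[R] = 1175 × 974 / 3804 = 1144450 / 3804 ≈ 300.9 → 301

expected recaptures ≈ 301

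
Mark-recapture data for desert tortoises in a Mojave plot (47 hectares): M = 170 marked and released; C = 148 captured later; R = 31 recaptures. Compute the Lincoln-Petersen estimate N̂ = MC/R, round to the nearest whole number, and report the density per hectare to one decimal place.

density ≈ 17.3 desert tortoises per hectare

N̂ = 170·148/31 = 25160/31 ≈ 811.6 → 812
Density = N̂ / area = 812 / 47 ≈ 17.28 → 17.3 per hectare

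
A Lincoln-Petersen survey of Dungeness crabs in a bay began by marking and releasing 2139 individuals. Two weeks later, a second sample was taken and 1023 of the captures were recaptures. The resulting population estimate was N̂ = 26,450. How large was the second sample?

From N = M·C/R: C = N·R / M = 26450·1023 / 2139 = 27058350 / 2139 = 12650.

C = 12650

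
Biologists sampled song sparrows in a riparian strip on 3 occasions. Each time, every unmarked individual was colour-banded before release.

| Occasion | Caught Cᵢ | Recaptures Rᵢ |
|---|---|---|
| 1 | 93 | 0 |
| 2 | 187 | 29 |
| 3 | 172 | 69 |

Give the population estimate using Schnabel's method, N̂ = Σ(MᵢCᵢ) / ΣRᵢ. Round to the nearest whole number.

N ≈ 618

Marked at large before each occasion: Mᵢ = Σⱼ<ᵢ (Cⱼ − Rⱼ) → M1=0, M2=93, M3=251
Σ MᵢCᵢ = 0·93 + 93·187 + 251·172 = 0 + 17391 + 43172 = 60563
Σ Rᵢ = 0 + 29 + 69 = 98
N̂ = 60563 / 98 ≈ 618.0 → 618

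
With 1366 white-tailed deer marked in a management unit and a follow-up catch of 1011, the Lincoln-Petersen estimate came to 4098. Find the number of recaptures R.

From N = M·C/R: R = M·C / N = 1366·1011 / 4098 = 1381026 / 4098 = 337.

R = 337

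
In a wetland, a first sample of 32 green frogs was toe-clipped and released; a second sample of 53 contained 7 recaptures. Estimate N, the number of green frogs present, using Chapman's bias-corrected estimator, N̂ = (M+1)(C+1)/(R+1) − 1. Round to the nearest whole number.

N̂ = (32+1)(53+1)/(7+1) − 1 = 33·54/8 − 1
= 1782/8 − 1 ≈ 222.8 − 1 ≈ 221.8 → 222

N ≈ 222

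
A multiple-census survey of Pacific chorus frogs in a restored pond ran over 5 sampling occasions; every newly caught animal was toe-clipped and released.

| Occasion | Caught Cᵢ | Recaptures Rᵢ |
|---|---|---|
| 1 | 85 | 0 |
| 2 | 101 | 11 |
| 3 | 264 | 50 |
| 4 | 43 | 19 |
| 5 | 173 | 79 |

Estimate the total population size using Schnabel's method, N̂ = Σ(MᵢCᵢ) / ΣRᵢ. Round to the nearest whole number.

Marked at large before each occasion: Mᵢ = Σⱼ<ᵢ (Cⱼ − Rⱼ) → M1=0, M2=85, M3=175, M4=389, M5=413
Σ MᵢCᵢ = 0·85 + 85·101 + 175·264 + 389·43 + 413·173 = 0 + 8585 + 46200 + 16727 + 71449 = 142961
Σ Rᵢ = 0 + 11 + 50 + 19 + 79 = 159
N̂ = 142961 / 159 ≈ 899.1 → 899

N ≈ 899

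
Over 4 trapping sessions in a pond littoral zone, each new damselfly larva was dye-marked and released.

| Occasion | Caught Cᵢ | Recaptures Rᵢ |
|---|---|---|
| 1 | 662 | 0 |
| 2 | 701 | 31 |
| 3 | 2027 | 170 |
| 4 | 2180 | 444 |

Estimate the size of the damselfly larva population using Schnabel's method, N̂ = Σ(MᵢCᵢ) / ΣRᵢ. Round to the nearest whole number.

Marked at large before each occasion: Mᵢ = Σⱼ<ᵢ (Cⱼ − Rⱼ) → M1=0, M2=662, M3=1332, M4=3189
Σ MᵢCᵢ = 0·662 + 662·701 + 1332·2027 + 3189·2180 = 0 + 464062 + 2699964 + 6952020 = 10116046
Σ Rᵢ = 0 + 31 + 170 + 444 = 645
N̂ = 10116046 / 645 ≈ 15683.8 → 15684

N ≈ 15,684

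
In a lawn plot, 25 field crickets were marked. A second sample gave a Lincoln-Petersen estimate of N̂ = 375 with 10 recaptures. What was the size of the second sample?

From N = M·C/R: C = N·R / M = 375·10 / 25 = 3750 / 25 = 150.

C = 150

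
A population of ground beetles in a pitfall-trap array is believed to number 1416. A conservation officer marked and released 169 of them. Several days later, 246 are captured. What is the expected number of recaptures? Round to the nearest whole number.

Expected recaptures E[R] = M·C / N.
E[R] = 169 × 246 / 1416 = 41574 / 1416 ≈ 29.4 → 29

expected recaptures ≈ 29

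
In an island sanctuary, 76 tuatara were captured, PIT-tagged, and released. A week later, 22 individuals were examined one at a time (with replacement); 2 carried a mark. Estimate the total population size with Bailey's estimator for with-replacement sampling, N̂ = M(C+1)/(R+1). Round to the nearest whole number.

N ≈ 583

N̂ = 76·(22+1)/(2+1) = 76·23/3 = 1748/3 ≈ 582.7 → 583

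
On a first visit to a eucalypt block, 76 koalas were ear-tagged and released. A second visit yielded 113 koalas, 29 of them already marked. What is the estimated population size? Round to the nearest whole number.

N = (76 × 113) / 29 = 8588 / 29 ≈ 296.1 → 296

N ≈ 296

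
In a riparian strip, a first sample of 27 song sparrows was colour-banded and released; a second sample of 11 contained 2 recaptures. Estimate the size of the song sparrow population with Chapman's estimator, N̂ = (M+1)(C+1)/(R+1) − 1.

N = 111

N̂ = (27+1)(11+1)/(2+1) − 1 = 28·12/3 − 1
= 336/3 − 1 = 112 − 1 = 111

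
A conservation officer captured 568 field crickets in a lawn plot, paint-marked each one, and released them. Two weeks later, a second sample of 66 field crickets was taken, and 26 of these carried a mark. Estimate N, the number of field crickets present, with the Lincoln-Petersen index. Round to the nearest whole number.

N = (568 × 66) / 26 = 37488 / 26 ≈ 1441.8 → 1442

N ≈ 1442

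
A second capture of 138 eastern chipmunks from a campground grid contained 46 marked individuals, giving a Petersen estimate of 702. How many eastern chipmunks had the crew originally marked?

M = 234

From N = M·C/R: M = N·R / C = 702·46 / 138 = 32292 / 138 = 234.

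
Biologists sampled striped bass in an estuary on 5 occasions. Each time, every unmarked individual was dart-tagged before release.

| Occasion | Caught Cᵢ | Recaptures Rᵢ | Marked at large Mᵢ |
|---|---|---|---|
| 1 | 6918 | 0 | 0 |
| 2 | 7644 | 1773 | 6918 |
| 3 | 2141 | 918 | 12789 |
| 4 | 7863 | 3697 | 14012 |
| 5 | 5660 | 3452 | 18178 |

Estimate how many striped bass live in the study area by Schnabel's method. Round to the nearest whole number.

N ≈ 29,810

Σ MᵢCᵢ = 0·6918 + 6918·7644 + 12789·2141 + 14012·7863 + 18178·5660 = 0 + 52881192 + 27381249 + 110176356 + 102887480 = 293326277
Σ Rᵢ = 0 + 1773 + 918 + 3697 + 3452 = 9840
N̂ = 293326277 / 9840 ≈ 29809.6 → 29810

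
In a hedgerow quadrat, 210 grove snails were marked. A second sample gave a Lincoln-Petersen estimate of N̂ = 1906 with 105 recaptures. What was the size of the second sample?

C = 953

From N = M·C/R: C = N·R / M = 1906·105 / 210 = 200130 / 210 = 953.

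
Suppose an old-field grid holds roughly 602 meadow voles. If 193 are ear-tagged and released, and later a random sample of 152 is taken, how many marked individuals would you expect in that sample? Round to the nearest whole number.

expected recaptures ≈ 49

Expected recaptures E[R] = M·C / N.
E[R] = 193 × 152 / 602 = 29336 / 602 ≈ 48.7 → 49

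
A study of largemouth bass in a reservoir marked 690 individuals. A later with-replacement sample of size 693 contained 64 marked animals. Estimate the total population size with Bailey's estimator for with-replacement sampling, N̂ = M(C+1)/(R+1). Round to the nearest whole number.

N̂ = 690·(693+1)/(64+1) = 690·694/65 = 478860/65 ≈ 7367.1 → 7367

N ≈ 7367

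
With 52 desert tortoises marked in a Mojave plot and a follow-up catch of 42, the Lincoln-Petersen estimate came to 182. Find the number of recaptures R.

R = 12

From N = M·C/R: R = M·C / N = 52·42 / 182 = 2184 / 182 = 12.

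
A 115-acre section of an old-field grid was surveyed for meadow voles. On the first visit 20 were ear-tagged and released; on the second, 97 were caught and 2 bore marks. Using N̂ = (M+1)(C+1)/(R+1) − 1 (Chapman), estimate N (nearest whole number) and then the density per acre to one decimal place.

N̂ = 21·98/3 − 1 = 2058/3 − 1 = 685
Density = N̂ / area = 685 / 115 ≈ 5.96 → 6.0 per acre

density ≈ 6.0 meadow voles per acre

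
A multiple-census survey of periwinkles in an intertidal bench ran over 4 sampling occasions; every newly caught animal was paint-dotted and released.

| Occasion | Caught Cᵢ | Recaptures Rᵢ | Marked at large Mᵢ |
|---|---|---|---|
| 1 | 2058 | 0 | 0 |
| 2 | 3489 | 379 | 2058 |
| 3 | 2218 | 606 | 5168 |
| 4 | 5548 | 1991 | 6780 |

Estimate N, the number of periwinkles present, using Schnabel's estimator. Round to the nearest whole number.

Σ MᵢCᵢ = 0·2058 + 2058·3489 + 5168·2218 + 6780·5548 = 0 + 7180362 + 11462624 + 37615440 = 56258426
Σ Rᵢ = 0 + 379 + 606 + 1991 = 2976
N̂ = 56258426 / 2976 ≈ 18904.0 → 18904

N ≈ 18,904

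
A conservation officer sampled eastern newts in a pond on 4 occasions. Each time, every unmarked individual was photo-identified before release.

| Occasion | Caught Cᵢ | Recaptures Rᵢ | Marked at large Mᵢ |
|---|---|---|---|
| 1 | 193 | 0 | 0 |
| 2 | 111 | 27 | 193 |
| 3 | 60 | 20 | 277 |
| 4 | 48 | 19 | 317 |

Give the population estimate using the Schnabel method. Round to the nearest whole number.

Σ MᵢCᵢ = 0·193 + 193·111 + 277·60 + 317·48 = 0 + 21423 + 16620 + 15216 = 53259
Σ Rᵢ = 0 + 27 + 20 + 19 = 66
N̂ = 53259 / 66 ≈ 807.0 → 807

N ≈ 807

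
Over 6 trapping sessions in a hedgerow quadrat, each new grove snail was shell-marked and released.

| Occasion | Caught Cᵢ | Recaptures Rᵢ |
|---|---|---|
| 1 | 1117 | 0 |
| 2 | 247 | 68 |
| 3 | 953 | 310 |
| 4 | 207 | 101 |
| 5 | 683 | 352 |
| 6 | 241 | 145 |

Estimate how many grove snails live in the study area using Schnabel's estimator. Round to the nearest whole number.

N ≈ 3977

Marked at large before each occasion: Mᵢ = Σⱼ<ᵢ (Cⱼ − Rⱼ) → M1=0, M2=1117, M3=1296, M4=1939, M5=2045, M6=2376
Σ MᵢCᵢ = 0·1117 + 1117·247 + 1296·953 + 1939·207 + 2045·683 + 2376·241 = 0 + 275899 + 1235088 + 401373 + 1396735 + 572616 = 3881711
Σ Rᵢ = 0 + 68 + 310 + 101 + 352 + 145 = 976
N̂ = 3881711 / 976 ≈ 3977.2 → 3977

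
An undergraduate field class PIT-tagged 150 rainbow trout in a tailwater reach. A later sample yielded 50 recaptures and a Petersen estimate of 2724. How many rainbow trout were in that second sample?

From N = M·C/R: C = N·R / M = 2724·50 / 150 = 136200 / 150 = 908.

C = 908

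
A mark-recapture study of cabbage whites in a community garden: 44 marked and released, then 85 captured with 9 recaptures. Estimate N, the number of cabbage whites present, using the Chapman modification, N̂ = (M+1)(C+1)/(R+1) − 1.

N̂ = (44+1)(85+1)/(9+1) − 1 = 45·86/10 − 1
= 3870/10 − 1 = 387 − 1 = 386

N = 386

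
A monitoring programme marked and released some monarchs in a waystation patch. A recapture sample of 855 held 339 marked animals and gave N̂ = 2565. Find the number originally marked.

From N = M·C/R: M = N·R / C = 2565·339 / 855 = 869535 / 855 = 1017.

M = 1017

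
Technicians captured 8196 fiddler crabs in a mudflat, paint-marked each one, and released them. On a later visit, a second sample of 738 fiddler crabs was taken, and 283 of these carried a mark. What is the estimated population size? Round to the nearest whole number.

N ≈ 21,373

The marked fraction in the recapture sample should equal the marked fraction in the population: 283/738 = 8196/N.
N = (8196 × 738) / 283 = 6048648 / 283 ≈ 21373.3 → 21373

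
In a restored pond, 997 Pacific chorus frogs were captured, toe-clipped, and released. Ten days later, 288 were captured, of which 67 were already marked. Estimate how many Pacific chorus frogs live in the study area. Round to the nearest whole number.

N ≈ 4286

N = (997 × 288) / 67 = 287136 / 67 ≈ 4285.6 → 4286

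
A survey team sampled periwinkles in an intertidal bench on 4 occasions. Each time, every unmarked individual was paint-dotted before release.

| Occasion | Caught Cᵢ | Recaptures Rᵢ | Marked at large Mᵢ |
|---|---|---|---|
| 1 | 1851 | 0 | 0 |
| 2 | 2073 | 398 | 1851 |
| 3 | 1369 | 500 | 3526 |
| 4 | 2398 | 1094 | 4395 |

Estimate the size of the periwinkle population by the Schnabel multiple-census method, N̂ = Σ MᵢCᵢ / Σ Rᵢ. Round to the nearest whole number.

Σ MᵢCᵢ = 0·1851 + 1851·2073 + 3526·1369 + 4395·2398 = 0 + 3837123 + 4827094 + 10539210 = 19203427
Σ Rᵢ = 0 + 398 + 500 + 1094 = 1992
N̂ = 19203427 / 1992 ≈ 9640.3 → 9640

N ≈ 9640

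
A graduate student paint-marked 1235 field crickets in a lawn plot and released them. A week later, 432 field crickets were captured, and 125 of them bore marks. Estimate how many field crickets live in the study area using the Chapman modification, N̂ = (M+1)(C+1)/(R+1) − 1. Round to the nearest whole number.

N ≈ 4247

N̂ = (1235+1)(432+1)/(125+1) − 1 = 1236·433/126 − 1
= 535188/126 − 1 ≈ 4247.5 − 1 ≈ 4246.5 → 4247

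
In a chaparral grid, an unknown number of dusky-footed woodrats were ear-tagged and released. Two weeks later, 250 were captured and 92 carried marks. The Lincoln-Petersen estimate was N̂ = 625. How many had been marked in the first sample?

From N = M·C/R: M = N·R / C = 625·92 / 250 = 57500 / 250 = 230.

M = 230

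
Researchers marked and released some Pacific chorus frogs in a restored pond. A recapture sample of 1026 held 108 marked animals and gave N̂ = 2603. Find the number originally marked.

From N = M·C/R: M = N·R / C = 2603·108 / 1026 = 281124 / 1026 = 274.

M = 274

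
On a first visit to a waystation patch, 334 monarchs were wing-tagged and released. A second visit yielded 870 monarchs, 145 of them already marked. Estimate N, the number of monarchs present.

N = 2004

N = (334 × 870) / 145 = 290580 / 145 = 2004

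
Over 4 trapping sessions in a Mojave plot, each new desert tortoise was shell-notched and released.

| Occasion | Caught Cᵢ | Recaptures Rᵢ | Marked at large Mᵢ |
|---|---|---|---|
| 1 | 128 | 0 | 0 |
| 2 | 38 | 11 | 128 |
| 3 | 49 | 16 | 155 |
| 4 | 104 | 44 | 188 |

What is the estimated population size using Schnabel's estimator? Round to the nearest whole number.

Σ MᵢCᵢ = 0·128 + 128·38 + 155·49 + 188·104 = 0 + 4864 + 7595 + 19552 = 32011
Σ Rᵢ = 0 + 11 + 16 + 44 = 71
N̂ = 32011 / 71 ≈ 450.9 → 451

N ≈ 451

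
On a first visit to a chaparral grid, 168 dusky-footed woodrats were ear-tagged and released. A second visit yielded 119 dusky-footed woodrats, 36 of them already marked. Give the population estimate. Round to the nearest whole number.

N ≈ 555

If marked individuals mix randomly, R/C ≈ M/N, giving N ≈ M·C/R.
N = (168 × 119) / 36 = 19992 / 36 ≈ 555.3 → 555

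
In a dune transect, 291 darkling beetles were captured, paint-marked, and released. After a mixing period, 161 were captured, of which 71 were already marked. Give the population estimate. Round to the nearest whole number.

If marked individuals mix randomly, R/C ≈ M/N, giving N ≈ M·C/R.
N = (291 × 161) / 71 = 46851 / 71 ≈ 659.9 → 660

N ≈ 660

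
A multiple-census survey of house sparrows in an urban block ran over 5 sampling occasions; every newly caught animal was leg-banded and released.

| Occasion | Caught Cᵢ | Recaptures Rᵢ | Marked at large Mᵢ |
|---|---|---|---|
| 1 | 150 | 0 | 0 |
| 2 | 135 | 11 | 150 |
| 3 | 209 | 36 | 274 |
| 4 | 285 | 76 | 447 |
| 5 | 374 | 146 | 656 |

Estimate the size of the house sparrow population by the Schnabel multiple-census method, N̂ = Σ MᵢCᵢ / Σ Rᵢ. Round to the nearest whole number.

Σ MᵢCᵢ = 0·150 + 150·135 + 274·209 + 447·285 + 656·374 = 0 + 20250 + 57266 + 127395 + 245344 = 450255
Σ Rᵢ = 0 + 11 + 36 + 76 + 146 = 269
N̂ = 450255 / 269 ≈ 1673.8 → 1674

N ≈ 1674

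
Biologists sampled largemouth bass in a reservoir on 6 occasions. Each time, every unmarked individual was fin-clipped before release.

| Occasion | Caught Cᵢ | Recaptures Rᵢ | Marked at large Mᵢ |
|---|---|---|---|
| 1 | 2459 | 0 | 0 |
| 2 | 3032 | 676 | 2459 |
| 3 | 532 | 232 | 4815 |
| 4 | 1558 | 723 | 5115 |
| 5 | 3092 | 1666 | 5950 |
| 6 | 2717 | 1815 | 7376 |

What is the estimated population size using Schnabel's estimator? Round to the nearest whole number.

N ≈ 11,038

Σ MᵢCᵢ = 0·2459 + 2459·3032 + 4815·532 + 5115·1558 + 5950·3092 + 7376·2717 = 0 + 7455688 + 2561580 + 7969170 + 18397400 + 20040592 = 56424430
Σ Rᵢ = 0 + 676 + 232 + 723 + 1666 + 1815 = 5112
N̂ = 56424430 / 5112 ≈ 11037.6 → 11038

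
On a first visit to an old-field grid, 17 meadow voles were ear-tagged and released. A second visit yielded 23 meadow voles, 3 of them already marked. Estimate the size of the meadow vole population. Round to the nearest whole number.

Lincoln-Petersen assumes M/N = R/C, so N = M·C / R.
N = (17 × 23) / 3 = 391 / 3 ≈ 130.3 → 130

N ≈ 130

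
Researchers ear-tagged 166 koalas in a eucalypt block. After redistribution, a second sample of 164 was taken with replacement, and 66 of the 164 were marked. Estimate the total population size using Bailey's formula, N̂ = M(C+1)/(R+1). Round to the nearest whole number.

N̂ = 166·(164+1)/(66+1) = 166·165/67 = 27390/67 ≈ 408.8 → 409

N ≈ 409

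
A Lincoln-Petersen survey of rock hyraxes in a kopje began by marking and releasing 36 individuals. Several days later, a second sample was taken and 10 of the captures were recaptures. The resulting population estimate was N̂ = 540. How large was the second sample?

C = 150

From N = M·C/R: C = N·R / M = 540·10 / 36 = 5400 / 36 = 150.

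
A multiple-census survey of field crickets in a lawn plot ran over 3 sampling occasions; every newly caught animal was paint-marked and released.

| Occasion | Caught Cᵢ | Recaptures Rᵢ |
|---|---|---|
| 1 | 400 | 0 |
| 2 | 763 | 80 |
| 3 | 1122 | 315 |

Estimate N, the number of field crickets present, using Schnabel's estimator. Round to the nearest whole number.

Marked at large before each occasion: Mᵢ = Σⱼ<ᵢ (Cⱼ − Rⱼ) → M1=0, M2=400, M3=1083
Σ MᵢCᵢ = 0·400 + 400·763 + 1083·1122 = 0 + 305200 + 1215126 = 1520326
Σ Rᵢ = 0 + 80 + 315 = 395
N̂ = 1520326 / 395 ≈ 3848.9 → 3849

N ≈ 3849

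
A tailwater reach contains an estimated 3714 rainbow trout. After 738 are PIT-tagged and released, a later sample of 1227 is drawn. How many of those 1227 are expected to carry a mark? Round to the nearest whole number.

Expected recaptures E[R] = M·C / N.
E[R] = 738 × 1227 / 3714 = 905526 / 3714 ≈ 243.8 → 244

expected recaptures ≈ 244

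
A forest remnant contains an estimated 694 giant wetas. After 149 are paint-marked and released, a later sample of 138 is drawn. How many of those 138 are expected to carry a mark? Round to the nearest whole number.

The marked fraction of the population is 149/694, so in a sample of 138 expect C·(M/N) marked.
E[R] = 149 × 138 / 694 = 20562 / 694 ≈ 29.6 → 30

expected recaptures ≈ 30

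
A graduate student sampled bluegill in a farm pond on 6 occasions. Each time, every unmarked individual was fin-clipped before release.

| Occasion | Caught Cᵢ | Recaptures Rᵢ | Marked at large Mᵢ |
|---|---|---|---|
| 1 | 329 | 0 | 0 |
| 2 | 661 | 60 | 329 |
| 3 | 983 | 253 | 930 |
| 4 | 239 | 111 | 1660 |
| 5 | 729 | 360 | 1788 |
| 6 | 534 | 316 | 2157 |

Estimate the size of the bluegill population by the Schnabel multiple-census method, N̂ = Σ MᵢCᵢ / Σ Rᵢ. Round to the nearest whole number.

Σ MᵢCᵢ = 0·329 + 329·661 + 930·983 + 1660·239 + 1788·729 + 2157·534 = 0 + 217469 + 914190 + 396740 + 1303452 + 1151838 = 3983689
Σ Rᵢ = 0 + 60 + 253 + 111 + 360 + 316 = 1100
N̂ = 3983689 / 1100 ≈ 3621.5 → 3622

N ≈ 3622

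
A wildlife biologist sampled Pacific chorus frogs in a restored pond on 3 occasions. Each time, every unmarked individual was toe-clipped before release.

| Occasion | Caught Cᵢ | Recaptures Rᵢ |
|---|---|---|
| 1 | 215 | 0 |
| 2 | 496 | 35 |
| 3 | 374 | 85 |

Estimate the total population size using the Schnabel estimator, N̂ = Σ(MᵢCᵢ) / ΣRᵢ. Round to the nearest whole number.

Marked at large before each occasion: Mᵢ = Σⱼ<ᵢ (Cⱼ − Rⱼ) → M1=0, M2=215, M3=676
Σ MᵢCᵢ = 0·215 + 215·496 + 676·374 = 0 + 106640 + 252824 = 359464
Σ Rᵢ = 0 + 35 + 85 = 120
N̂ = 359464 / 120 ≈ 2995.5 → 2996

N ≈ 2996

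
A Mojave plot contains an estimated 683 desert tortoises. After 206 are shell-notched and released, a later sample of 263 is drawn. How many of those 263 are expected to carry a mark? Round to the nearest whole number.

expected recaptures ≈ 79

Expected recaptures E[R] = M·C / N.
E[R] = 206 × 263 / 683 = 54178 / 683 ≈ 79.3 → 79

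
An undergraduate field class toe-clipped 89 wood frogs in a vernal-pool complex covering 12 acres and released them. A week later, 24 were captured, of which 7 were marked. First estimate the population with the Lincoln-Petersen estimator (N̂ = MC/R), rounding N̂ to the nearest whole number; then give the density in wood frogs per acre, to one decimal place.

N̂ = 89·24/7 = 2136/7 ≈ 305.1 → 305
Density = N̂ / area = 305 / 12 ≈ 25.42 → 25.4 per acre

density ≈ 25.4 wood frogs per acre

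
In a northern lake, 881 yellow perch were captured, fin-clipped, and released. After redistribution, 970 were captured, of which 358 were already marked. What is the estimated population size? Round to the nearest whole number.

N = (881 × 970) / 358 = 854570 / 358 ≈ 2387.1 → 2387

N ≈ 2387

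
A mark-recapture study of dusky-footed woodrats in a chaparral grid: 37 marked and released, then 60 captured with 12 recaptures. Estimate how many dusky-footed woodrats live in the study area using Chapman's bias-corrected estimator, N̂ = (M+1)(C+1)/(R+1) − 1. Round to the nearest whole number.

N̂ = (37+1)(60+1)/(12+1) − 1 = 38·61/13 − 1
= 2318/13 − 1 ≈ 178.3 − 1 ≈ 177.3 → 177

N ≈ 177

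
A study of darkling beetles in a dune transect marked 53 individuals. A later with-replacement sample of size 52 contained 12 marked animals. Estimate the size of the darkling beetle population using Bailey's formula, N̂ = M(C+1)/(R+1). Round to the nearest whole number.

N̂ = 53·(52+1)/(12+1) = 53·53/13 = 2809/13 ≈ 216.1 → 216

N ≈ 216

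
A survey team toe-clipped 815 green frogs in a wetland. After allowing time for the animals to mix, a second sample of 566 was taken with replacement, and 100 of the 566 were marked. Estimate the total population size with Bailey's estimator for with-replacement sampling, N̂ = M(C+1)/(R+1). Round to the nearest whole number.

N ≈ 4575

N̂ = 815·(566+1)/(100+1) = 815·567/101 = 462105/101 ≈ 4575.3 → 4575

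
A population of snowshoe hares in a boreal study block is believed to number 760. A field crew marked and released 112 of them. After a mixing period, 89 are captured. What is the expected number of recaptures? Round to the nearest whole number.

expected recaptures ≈ 13

Expected recaptures E[R] = M·C / N.
E[R] = 112 × 89 / 760 = 9968 / 760 ≈ 13.1 → 13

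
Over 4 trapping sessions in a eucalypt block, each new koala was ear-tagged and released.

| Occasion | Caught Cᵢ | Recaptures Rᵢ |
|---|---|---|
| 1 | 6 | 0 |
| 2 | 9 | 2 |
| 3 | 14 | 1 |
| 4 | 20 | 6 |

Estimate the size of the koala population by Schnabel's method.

Marked at large before each occasion: Mᵢ = Σⱼ<ᵢ (Cⱼ − Rⱼ) → M1=0, M2=6, M3=13, M4=26
Σ MᵢCᵢ = 0·6 + 6·9 + 13·14 + 26·20 = 0 + 54 + 182 + 520 = 756
Σ Rᵢ = 0 + 2 + 1 + 6 = 9
N̂ = 756 / 9 = 84

N = 84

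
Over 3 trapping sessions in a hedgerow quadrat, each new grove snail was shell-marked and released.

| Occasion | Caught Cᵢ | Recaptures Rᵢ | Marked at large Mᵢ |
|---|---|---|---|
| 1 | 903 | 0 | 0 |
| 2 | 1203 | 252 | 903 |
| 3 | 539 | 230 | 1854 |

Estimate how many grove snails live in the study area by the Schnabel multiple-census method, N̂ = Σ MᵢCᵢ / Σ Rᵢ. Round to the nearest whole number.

Σ MᵢCᵢ = 0·903 + 903·1203 + 1854·539 = 0 + 1086309 + 999306 = 2085615
Σ Rᵢ = 0 + 252 + 230 = 482
N̂ = 2085615 / 482 ≈ 4327.0 → 4327

N ≈ 4327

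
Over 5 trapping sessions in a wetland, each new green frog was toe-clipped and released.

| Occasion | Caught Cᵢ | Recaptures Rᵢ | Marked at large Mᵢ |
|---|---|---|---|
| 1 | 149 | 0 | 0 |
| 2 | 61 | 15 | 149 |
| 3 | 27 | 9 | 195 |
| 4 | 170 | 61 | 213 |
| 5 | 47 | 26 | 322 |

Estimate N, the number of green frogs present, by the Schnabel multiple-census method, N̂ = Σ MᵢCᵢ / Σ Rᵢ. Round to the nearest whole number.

Σ MᵢCᵢ = 0·149 + 149·61 + 195·27 + 213·170 + 322·47 = 0 + 9089 + 5265 + 36210 + 15134 = 65698
Σ Rᵢ = 0 + 15 + 9 + 61 + 26 = 111
N̂ = 65698 / 111 ≈ 591.9 → 592

N ≈ 592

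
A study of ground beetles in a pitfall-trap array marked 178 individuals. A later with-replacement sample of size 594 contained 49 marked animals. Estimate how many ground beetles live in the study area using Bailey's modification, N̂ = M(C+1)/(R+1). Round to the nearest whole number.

N̂ = 178·(594+1)/(49+1) = 178·595/50 = 105910/50 ≈ 2118.2 → 2118

N ≈ 2118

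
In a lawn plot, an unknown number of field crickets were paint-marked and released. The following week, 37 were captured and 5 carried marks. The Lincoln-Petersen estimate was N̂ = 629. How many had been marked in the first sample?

From N = M·C/R: M = N·R / C = 629·5 / 37 = 3145 / 37 = 85.

M = 85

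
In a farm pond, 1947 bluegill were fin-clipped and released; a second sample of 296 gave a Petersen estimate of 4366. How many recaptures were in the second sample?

R = 132

From N = M·C/R: R = M·C / N = 1947·296 / 4366 = 576312 / 4366 = 132.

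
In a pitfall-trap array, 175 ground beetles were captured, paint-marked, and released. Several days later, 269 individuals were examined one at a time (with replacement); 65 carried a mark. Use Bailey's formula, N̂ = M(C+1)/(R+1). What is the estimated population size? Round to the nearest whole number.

N ≈ 716

N̂ = 175·(269+1)/(65+1) = 175·270/66 = 47250/66 ≈ 715.9 → 716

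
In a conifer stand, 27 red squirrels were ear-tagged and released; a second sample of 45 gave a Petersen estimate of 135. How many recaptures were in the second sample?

R = 9

From N = M·C/R: R = M·C / N = 27·45 / 135 = 1215 / 135 = 9.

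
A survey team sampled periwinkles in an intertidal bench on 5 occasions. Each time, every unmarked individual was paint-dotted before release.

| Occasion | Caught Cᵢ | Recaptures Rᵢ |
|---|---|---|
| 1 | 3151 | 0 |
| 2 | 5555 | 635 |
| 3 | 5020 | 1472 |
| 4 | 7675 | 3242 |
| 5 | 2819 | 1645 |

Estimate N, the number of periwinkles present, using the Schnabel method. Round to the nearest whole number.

Marked at large before each occasion: Mᵢ = Σⱼ<ᵢ (Cⱼ − Rⱼ) → M1=0, M2=3151, M3=8071, M4=11619, M5=16052
Σ MᵢCᵢ = 0·3151 + 3151·5555 + 8071·5020 + 11619·7675 + 16052·2819 = 0 + 17503805 + 40516420 + 89175825 + 45250588 = 192446638
Σ Rᵢ = 0 + 635 + 1472 + 3242 + 1645 = 6994
N̂ = 192446638 / 6994 ≈ 27516.0 → 27516

N ≈ 27,516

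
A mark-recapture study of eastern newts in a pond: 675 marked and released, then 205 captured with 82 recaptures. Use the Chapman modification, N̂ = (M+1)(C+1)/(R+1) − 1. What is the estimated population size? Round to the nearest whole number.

N ≈ 1677

N̂ = (675+1)(205+1)/(82+1) − 1 = 676·206/83 − 1
= 139256/83 − 1 ≈ 1677.8 − 1 ≈ 1676.8 → 1677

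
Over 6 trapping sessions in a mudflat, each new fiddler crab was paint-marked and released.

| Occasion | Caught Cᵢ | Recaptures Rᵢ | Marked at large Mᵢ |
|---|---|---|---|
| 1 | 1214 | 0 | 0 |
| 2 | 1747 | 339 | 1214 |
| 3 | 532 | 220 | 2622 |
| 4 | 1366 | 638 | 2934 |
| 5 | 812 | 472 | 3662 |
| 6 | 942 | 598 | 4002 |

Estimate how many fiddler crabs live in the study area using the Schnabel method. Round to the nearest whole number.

N ≈ 6293

Σ MᵢCᵢ = 0·1214 + 1214·1747 + 2622·532 + 2934·1366 + 3662·812 + 4002·942 = 0 + 2120858 + 1394904 + 4007844 + 2973544 + 3769884 = 14267034
Σ Rᵢ = 0 + 339 + 220 + 638 + 472 + 598 = 2267
N̂ = 14267034 / 2267 ≈ 6293.4 → 6293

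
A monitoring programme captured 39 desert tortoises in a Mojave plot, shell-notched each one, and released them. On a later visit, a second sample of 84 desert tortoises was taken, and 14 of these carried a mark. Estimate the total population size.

N = 234

If marked individuals mix randomly, R/C ≈ M/N, giving N ≈ M·C/R.
N = (39 × 84) / 14 = 3276 / 14 = 234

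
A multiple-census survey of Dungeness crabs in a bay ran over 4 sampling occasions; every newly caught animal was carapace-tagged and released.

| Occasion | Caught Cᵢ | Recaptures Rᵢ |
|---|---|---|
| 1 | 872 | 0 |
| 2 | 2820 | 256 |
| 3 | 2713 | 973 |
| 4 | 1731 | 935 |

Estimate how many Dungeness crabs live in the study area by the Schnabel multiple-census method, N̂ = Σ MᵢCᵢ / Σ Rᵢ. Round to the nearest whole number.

Marked at large before each occasion: Mᵢ = Σⱼ<ᵢ (Cⱼ − Rⱼ) → M1=0, M2=872, M3=3436, M4=5176
Σ MᵢCᵢ = 0·872 + 872·2820 + 3436·2713 + 5176·1731 = 0 + 2459040 + 9321868 + 8959656 = 20740564
Σ Rᵢ = 0 + 256 + 973 + 935 = 2164
N̂ = 20740564 / 2164 ≈ 9584.4 → 9584

N ≈ 9584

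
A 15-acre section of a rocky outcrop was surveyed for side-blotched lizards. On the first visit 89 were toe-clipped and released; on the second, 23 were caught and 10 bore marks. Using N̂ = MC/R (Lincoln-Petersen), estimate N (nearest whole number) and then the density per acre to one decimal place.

N̂ = 89·23/10 = 2047/10 ≈ 204.7 → 205
Density = N̂ / area = 205 / 15 ≈ 13.67 → 13.7 per acre

density ≈ 13.7 side-blotched lizards per acre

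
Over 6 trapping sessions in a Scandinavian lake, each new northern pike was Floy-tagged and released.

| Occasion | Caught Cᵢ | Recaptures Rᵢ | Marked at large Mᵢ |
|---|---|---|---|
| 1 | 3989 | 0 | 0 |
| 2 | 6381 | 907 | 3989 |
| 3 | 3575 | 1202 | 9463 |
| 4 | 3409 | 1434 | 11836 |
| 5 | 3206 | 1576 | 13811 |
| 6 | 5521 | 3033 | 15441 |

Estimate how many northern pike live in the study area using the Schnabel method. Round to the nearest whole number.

N ≈ 28,111

Σ MᵢCᵢ = 0·3989 + 3989·6381 + 9463·3575 + 11836·3409 + 13811·3206 + 15441·5521 = 0 + 25453809 + 33830225 + 40348924 + 44278066 + 85249761 = 229160785
Σ Rᵢ = 0 + 907 + 1202 + 1434 + 1576 + 3033 = 8152
N̂ = 229160785 / 8152 ≈ 28111.0 → 28111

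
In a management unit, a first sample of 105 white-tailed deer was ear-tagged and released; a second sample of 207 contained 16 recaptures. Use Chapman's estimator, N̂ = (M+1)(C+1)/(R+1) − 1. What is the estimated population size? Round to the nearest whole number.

N ≈ 1296

N̂ = (105+1)(207+1)/(16+1) − 1 = 106·208/17 − 1
= 22048/17 − 1 ≈ 1296.9 − 1 ≈ 1295.9 → 1296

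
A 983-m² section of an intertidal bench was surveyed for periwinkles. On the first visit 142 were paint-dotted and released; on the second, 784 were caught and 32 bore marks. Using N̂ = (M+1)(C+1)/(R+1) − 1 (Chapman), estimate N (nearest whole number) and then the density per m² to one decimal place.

density ≈ 3.5 periwinkles per m²

N̂ = 143·785/33 − 1 = 112255/33 − 1 ≈ 3400.7 → 3401
Density = N̂ / area = 3401 / 983 ≈ 3.46 → 3.5 per m²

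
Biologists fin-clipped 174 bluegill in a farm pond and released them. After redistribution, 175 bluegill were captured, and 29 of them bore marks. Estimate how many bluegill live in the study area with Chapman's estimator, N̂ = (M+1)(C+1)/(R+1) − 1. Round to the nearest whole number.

N ≈ 1026

N̂ = (174+1)(175+1)/(29+1) − 1 = 175·176/30 − 1
= 30800/30 − 1 ≈ 1026.7 − 1 ≈ 1025.7 → 1026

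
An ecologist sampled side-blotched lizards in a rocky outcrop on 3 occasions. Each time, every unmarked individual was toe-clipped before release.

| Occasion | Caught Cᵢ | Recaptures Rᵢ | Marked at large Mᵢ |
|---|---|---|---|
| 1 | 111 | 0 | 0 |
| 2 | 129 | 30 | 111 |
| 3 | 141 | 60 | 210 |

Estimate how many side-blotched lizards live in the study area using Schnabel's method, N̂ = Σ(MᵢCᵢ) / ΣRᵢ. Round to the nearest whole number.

Σ MᵢCᵢ = 0·111 + 111·129 + 210·141 = 0 + 14319 + 29610 = 43929
Σ Rᵢ = 0 + 30 + 60 = 90
N̂ = 43929 / 90 ≈ 488.1 → 488

N ≈ 488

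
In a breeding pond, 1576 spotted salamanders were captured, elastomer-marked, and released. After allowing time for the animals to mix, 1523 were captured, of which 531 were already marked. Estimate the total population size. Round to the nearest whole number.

N ≈ 4520

If marked individuals mix randomly, R/C ≈ M/N, giving N ≈ M·C/R.
N = (1576 × 1523) / 531 = 2400248 / 531 ≈ 4520.2 → 4520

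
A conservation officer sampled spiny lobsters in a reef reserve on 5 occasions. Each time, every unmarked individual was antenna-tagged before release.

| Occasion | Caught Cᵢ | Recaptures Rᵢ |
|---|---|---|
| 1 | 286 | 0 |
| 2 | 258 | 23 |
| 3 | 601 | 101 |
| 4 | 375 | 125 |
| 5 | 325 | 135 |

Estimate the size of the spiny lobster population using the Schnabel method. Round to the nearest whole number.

Marked at large before each occasion: Mᵢ = Σⱼ<ᵢ (Cⱼ − Rⱼ) → M1=0, M2=286, M3=521, M4=1021, M5=1271
Σ MᵢCᵢ = 0·286 + 286·258 + 521·601 + 1021·375 + 1271·325 = 0 + 73788 + 313121 + 382875 + 413075 = 1182859
Σ Rᵢ = 0 + 23 + 101 + 125 + 135 = 384
N̂ = 1182859 / 384 ≈ 3080.4 → 3080

N ≈ 3080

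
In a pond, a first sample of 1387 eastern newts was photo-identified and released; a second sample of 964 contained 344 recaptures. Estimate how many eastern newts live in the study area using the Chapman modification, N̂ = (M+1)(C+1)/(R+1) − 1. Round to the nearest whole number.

N̂ = (1387+1)(964+1)/(344+1) − 1 = 1388·965/345 − 1
= 1339420/345 − 1 ≈ 3882.4 − 1 ≈ 3881.4 → 3881

N ≈ 3881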